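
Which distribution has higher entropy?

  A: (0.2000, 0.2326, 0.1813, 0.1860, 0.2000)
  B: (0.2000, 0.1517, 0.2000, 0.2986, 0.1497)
A

Both distributions are close to uniform, making this a harder comparison.

H(A) = 2.3163 bits
H(B) = 2.2723 bits

The distribution closer to uniform has higher entropy.
Answer: A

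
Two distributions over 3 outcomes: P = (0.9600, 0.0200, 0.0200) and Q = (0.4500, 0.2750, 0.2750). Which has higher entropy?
Q

P is highly concentrated on one outcome (96%), making it nearly deterministic. Q spreads its mass more evenly (max 45%). The more spread-out distribution has higher entropy: H(P) ≈ 0.282 bits, H(Q) ≈ 1.543 bits.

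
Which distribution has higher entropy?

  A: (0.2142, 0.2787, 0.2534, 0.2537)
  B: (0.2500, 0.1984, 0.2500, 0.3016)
A

Both distributions are close to uniform, making this a harder comparison.

H(A) = 1.9938 bits
H(B) = 1.9845 bits

The distribution closer to uniform has higher entropy.
Answer: A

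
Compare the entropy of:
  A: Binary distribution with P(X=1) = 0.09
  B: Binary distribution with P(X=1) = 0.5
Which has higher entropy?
B

For binary distributions, entropy is maximized at p=0.5 and decreases as p moves toward 0 or 1.

H(A) = H(0.09) = 0.4365 bits
H(B) = H(0.5) = 1.0000 bits

Distribution B (p=0.5) is closer to uniform (p=0.5), so it has higher entropy.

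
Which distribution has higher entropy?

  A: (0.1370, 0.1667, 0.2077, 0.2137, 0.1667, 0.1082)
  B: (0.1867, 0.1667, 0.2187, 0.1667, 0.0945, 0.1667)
A

Both distributions are close to uniform, making this a harder comparison.

H(A) = 2.5484 bits
H(B) = 2.5459 bits

The distribution closer to uniform has higher entropy.
Answer: A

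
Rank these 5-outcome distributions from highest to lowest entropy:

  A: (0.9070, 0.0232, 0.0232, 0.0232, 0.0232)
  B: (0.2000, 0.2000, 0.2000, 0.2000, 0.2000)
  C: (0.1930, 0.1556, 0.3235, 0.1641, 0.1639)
B > C > A

Key insight: Entropy is maximized by uniform distributions and minimized by concentrated distributions.

- Uniform distributions have maximum entropy log₂(5) = 2.3219 bits
- The more "peaked" or concentrated a distribution, the lower its entropy

Entropies:
  H(A) = 0.6324 bits
  H(B) = 2.3219 bits
  H(C) = 2.2578 bits

Ranking: B > C > A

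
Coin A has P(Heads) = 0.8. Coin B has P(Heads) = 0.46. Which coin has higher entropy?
B

For binary distributions, entropy is maximized at p=0.5 and decreases as p moves toward 0 or 1.

H(A) = H(0.8) = 0.7219 bits
H(B) = H(0.46) = 0.9954 bits

Distribution B (p=0.46) is closer to uniform (p=0.5), so it has higher entropy.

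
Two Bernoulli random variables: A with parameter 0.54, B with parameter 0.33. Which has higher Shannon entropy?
A

For binary distributions, entropy is maximized at p=0.5 and decreases as p moves toward 0 or 1.

H(A) = H(0.54) = 0.9954 bits
H(B) = H(0.33) = 0.9149 bits

Distribution A (p=0.54) is closer to uniform (p=0.5), so it has higher entropy.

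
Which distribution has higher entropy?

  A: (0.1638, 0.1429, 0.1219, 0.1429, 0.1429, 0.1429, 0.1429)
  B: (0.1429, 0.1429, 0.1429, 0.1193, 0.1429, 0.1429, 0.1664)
A

Both distributions are close to uniform, making this a harder comparison.

H(A) = 2.8029 bits
H(B) = 2.8017 bits

The distribution closer to uniform has higher entropy.
Answer: A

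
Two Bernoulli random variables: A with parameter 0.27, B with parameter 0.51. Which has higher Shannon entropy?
B

For binary distributions, entropy is maximized at p=0.5 and decreases as p moves toward 0 or 1.

H(A) = H(0.27) = 0.8415 bits
H(B) = H(0.51) = 0.9997 bits

Distribution B (p=0.51) is closer to uniform (p=0.5), so it has higher entropy.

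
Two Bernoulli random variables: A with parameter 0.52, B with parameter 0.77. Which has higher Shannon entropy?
A

For binary distributions, entropy is maximized at p=0.5 and decreases as p moves toward 0 or 1.

H(A) = H(0.52) = 0.9988 bits
H(B) = H(0.77) = 0.7780 bits

Distribution A (p=0.52) is closer to uniform (p=0.5), so it has higher entropy.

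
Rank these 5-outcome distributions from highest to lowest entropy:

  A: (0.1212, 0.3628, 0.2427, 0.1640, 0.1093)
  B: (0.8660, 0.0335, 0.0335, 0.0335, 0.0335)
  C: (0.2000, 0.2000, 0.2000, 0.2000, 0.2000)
C > A > B

Key insight: Entropy is maximized by uniform distributions and minimized by concentrated distributions.

- Uniform distributions have maximum entropy log₂(5) = 2.3219 bits
- The more "peaked" or concentrated a distribution, the lower its entropy

Entropies:
  H(A) = 2.1722 bits
  H(B) = 0.8363 bits
  H(C) = 2.3219 bits

Ranking: C > A > B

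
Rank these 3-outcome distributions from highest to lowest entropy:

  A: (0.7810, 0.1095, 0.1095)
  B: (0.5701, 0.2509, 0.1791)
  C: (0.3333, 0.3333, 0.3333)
C > B > A

Key insight: Entropy is maximized by uniform distributions and minimized by concentrated distributions.

- Uniform distributions have maximum entropy log₂(3) = 1.5850 bits
- The more "peaked" or concentrated a distribution, the lower its entropy

Entropies:
  H(A) = 0.9773 bits
  H(B) = 1.4070 bits
  H(C) = 1.5850 bits

Ranking: C > B > A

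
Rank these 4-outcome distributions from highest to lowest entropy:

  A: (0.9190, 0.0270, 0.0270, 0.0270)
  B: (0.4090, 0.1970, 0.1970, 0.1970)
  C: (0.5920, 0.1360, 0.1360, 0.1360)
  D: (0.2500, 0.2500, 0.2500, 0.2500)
D > B > C > A

Key insight: Entropy is maximized by uniform distributions and minimized by concentrated distributions.

Entropies:
  H(A) = 0.5341 bits
  H(B) = 1.9127 bits
  H(C) = 1.6221 bits
  H(D) = 2.0000 bits

Ranking: D > B > C > A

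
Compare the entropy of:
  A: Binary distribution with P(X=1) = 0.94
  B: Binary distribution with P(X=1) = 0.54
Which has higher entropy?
B

For binary distributions, entropy is maximized at p=0.5 and decreases as p moves toward 0 or 1.

H(A) = H(0.94) = 0.3274 bits
H(B) = H(0.54) = 0.9954 bits

Distribution B (p=0.54) is closer to uniform (p=0.5), so it has higher entropy.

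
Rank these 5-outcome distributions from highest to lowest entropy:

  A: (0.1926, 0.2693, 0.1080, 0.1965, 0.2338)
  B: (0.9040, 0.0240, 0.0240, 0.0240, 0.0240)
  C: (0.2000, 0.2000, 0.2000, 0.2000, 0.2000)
C > A > B

Key insight: Entropy is maximized by uniform distributions and minimized by concentrated distributions.

- Uniform distributions have maximum entropy log₂(5) = 2.3219 bits
- The more "peaked" or concentrated a distribution, the lower its entropy

Entropies:
  H(A) = 2.2654 bits
  H(B) = 0.6482 bits
  H(C) = 2.3219 bits

Ranking: C > A > B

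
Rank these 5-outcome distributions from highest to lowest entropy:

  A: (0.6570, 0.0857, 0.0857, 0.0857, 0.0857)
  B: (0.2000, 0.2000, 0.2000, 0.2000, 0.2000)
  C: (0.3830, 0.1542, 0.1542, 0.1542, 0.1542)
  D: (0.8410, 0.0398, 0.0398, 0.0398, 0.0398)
B > C > A > D

Key insight: Entropy is maximized by uniform distributions and minimized by concentrated distributions.

Entropies:
  H(A) = 1.6137 bits
  H(B) = 2.3219 bits
  H(C) = 2.1941 bits
  H(D) = 0.9499 bits

Ranking: B > C > A > D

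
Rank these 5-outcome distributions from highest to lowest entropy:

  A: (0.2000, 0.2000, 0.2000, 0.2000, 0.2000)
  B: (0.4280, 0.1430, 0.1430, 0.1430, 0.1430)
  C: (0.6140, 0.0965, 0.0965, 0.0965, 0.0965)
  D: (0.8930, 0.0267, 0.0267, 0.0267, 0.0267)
A > B > C > D

Key insight: Entropy is maximized by uniform distributions and minimized by concentrated distributions.

Entropies:
  H(A) = 2.3219 bits
  H(B) = 2.1290 bits
  H(C) = 1.7342 bits
  H(D) = 0.7048 bits

Ranking: A > B > C > D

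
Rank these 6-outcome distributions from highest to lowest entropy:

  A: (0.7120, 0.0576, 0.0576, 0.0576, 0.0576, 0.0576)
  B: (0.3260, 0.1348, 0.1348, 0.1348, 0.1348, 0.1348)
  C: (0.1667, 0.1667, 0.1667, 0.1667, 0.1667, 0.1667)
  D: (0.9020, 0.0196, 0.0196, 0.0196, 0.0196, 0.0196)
C > B > A > D

Key insight: Entropy is maximized by uniform distributions and minimized by concentrated distributions.

Entropies:
  H(A) = 1.5348 bits
  H(B) = 2.4758 bits
  H(C) = 2.5850 bits
  H(D) = 0.6902 bits

Ranking: C > B > A > D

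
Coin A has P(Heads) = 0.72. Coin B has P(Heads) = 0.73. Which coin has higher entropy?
A

For binary distributions, entropy is maximized at p=0.5 and decreases as p moves toward 0 or 1.

H(A) = H(0.72) = 0.8555 bits
H(B) = H(0.73) = 0.8415 bits

Distribution A (p=0.72) is closer to uniform (p=0.5), so it has higher entropy.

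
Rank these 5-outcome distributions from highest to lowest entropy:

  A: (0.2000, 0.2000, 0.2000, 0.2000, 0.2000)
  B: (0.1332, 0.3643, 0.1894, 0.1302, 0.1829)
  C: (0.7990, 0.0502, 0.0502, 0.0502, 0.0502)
A > B > C

Key insight: Entropy is maximized by uniform distributions and minimized by concentrated distributions.

- Uniform distributions have maximum entropy log₂(5) = 2.3219 bits
- The more "peaked" or concentrated a distribution, the lower its entropy

Entropies:
  H(A) = 2.3219 bits
  H(B) = 2.2040 bits
  H(C) = 1.1259 bits

Ranking: A > B > C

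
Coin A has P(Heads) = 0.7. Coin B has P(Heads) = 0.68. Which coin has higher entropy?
B

For binary distributions, entropy is maximized at p=0.5 and decreases as p moves toward 0 or 1.

H(A) = H(0.7) = 0.8813 bits
H(B) = H(0.68) = 0.9044 bits

Distribution B (p=0.68) is closer to uniform (p=0.5), so it has higher entropy.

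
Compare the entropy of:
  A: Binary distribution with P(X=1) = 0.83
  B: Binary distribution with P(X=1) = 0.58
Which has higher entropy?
B

For binary distributions, entropy is maximized at p=0.5 and decreases as p moves toward 0 or 1.

H(A) = H(0.83) = 0.6577 bits
H(B) = H(0.58) = 0.9815 bits

Distribution B (p=0.58) is closer to uniform (p=0.5), so it has higher entropy.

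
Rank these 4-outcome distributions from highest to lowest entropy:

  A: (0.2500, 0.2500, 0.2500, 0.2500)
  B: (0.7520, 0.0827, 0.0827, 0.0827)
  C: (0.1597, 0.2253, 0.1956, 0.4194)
A > C > B

Key insight: Entropy is maximized by uniform distributions and minimized by concentrated distributions.

- Uniform distributions have maximum entropy log₂(4) = 2.0000 bits
- The more "peaked" or concentrated a distribution, the lower its entropy

Entropies:
  H(A) = 2.0000 bits
  H(B) = 1.2012 bits
  H(C) = 1.8932 bits

Ranking: A > C > B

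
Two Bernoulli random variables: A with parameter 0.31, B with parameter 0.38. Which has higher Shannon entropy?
B

For binary distributions, entropy is maximized at p=0.5 and decreases as p moves toward 0 or 1.

H(A) = H(0.31) = 0.8932 bits
H(B) = H(0.38) = 0.9580 bits

Distribution B (p=0.38) is closer to uniform (p=0.5), so it has higher entropy.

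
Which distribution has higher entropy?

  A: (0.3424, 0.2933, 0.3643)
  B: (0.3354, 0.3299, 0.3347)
B

Both distributions are close to uniform, making this a harder comparison.

H(A) = 1.5792 bits
H(B) = 1.5849 bits

The distribution closer to uniform has higher entropy.
Answer: B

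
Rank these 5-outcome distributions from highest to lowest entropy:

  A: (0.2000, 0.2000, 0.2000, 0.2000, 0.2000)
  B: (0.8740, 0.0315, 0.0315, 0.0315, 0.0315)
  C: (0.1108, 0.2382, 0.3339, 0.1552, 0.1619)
A > C > B

Key insight: Entropy is maximized by uniform distributions and minimized by concentrated distributions.

- Uniform distributions have maximum entropy log₂(5) = 2.3219 bits
- The more "peaked" or concentrated a distribution, the lower its entropy

Entropies:
  H(A) = 2.3219 bits
  H(B) = 0.7984 bits
  H(C) = 2.2155 bits

Ranking: A > C > B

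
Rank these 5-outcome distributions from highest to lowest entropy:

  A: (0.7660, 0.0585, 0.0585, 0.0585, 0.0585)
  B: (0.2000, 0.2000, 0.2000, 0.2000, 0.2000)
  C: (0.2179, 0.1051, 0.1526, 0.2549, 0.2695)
B > C > A

Key insight: Entropy is maximized by uniform distributions and minimized by concentrated distributions.

- Uniform distributions have maximum entropy log₂(5) = 2.3219 bits
- The more "peaked" or concentrated a distribution, the lower its entropy

Entropies:
  H(A) = 1.2529 bits
  H(B) = 2.3219 bits
  H(C) = 2.2470 bits

Ranking: B > C > A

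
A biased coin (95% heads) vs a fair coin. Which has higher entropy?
Fair coin

The fair coin is uniform (p=0.5), maximizing binary entropy at 1 bit. The biased coin has H(0.95) ≈ 0.286 bits — its outcome is more predictable, so its entropy is lower.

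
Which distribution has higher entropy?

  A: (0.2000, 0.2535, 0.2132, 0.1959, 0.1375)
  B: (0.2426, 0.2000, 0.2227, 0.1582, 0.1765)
B

Both distributions are close to uniform, making this a harder comparison.

H(A) = 2.2959 bits
H(B) = 2.3052 bits

The distribution closer to uniform has higher entropy.
Answer: B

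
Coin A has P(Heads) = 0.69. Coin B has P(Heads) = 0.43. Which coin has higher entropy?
B

For binary distributions, entropy is maximized at p=0.5 and decreases as p moves toward 0 or 1.

H(A) = H(0.69) = 0.8932 bits
H(B) = H(0.43) = 0.9858 bits

Distribution B (p=0.43) is closer to uniform (p=0.5), so it has higher entropy.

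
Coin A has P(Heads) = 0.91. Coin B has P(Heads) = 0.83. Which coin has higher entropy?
B

For binary distributions, entropy is maximized at p=0.5 and decreases as p moves toward 0 or 1.

H(A) = H(0.91) = 0.4365 bits
H(B) = H(0.83) = 0.6577 bits

Distribution B (p=0.83) is closer to uniform (p=0.5), so it has higher entropy.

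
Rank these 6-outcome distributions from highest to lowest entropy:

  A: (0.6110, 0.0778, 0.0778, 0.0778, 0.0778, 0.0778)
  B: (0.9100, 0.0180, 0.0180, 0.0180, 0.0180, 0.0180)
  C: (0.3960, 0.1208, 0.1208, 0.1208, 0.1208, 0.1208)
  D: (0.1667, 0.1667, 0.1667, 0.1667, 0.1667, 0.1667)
D > C > A > B

Key insight: Entropy is maximized by uniform distributions and minimized by concentrated distributions.

Entropies:
  H(A) = 1.8674 bits
  H(B) = 0.6454 bits
  H(C) = 2.3710 bits
  H(D) = 2.5850 bits

Ranking: D > C > A > B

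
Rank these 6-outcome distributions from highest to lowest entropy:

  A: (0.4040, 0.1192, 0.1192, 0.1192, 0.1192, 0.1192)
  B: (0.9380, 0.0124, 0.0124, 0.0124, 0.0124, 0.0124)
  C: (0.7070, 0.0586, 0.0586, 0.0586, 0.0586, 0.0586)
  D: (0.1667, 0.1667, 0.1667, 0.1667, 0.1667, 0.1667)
D > A > C > B

Key insight: Entropy is maximized by uniform distributions and minimized by concentrated distributions.

Entropies:
  H(A) = 2.3571 bits
  H(B) = 0.4793 bits
  H(C) = 1.5529 bits
  H(D) = 2.5850 bits

Ranking: D > A > C > B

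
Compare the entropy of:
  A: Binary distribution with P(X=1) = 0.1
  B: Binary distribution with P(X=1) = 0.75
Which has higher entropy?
B

For binary distributions, entropy is maximized at p=0.5 and decreases as p moves toward 0 or 1.

H(A) = H(0.1) = 0.4690 bits
H(B) = H(0.75) = 0.8113 bits

Distribution B (p=0.75) is closer to uniform (p=0.5), so it has higher entropy.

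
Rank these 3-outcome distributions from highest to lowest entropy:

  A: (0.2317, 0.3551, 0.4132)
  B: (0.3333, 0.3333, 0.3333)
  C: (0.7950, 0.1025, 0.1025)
B > A > C

Key insight: Entropy is maximized by uniform distributions and minimized by concentrated distributions.

- Uniform distributions have maximum entropy log₂(3) = 1.5850 bits
- The more "peaked" or concentrated a distribution, the lower its entropy

Entropies:
  H(A) = 1.5461 bits
  H(B) = 1.5850 bits
  H(C) = 0.9368 bits

Ranking: B > A > C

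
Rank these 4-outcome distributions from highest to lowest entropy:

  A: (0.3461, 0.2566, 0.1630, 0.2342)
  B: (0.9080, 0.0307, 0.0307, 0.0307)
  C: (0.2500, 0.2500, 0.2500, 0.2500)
C > A > B

Key insight: Entropy is maximized by uniform distributions and minimized by concentrated distributions.

- Uniform distributions have maximum entropy log₂(4) = 2.0000 bits
- The more "peaked" or concentrated a distribution, the lower its entropy

Entropies:
  H(A) = 1.9505 bits
  H(B) = 0.5889 bits
  H(C) = 2.0000 bits

Ranking: C > A > B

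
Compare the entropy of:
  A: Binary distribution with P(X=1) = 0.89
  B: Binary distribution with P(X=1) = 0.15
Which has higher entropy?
B

For binary distributions, entropy is maximized at p=0.5 and decreases as p moves toward 0 or 1.

H(A) = H(0.89) = 0.4999 bits
H(B) = H(0.15) = 0.6098 bits

Distribution B (p=0.15) is closer to uniform (p=0.5), so it has higher entropy.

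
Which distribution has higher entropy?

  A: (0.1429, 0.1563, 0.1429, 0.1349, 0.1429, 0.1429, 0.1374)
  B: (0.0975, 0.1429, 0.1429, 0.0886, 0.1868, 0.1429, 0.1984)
A

Both distributions are close to uniform, making this a harder comparison.

H(A) = 2.8060 bits
H(B) = 2.7557 bits

The distribution closer to uniform has higher entropy.
Answer: A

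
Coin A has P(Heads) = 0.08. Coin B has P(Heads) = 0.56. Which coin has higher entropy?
B

For binary distributions, entropy is maximized at p=0.5 and decreases as p moves toward 0 or 1.

H(A) = H(0.08) = 0.4022 bits
H(B) = H(0.56) = 0.9896 bits

Distribution B (p=0.56) is closer to uniform (p=0.5), so it has higher entropy.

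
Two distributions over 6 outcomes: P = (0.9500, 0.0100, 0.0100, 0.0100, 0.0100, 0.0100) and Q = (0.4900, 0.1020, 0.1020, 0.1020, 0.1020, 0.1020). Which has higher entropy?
Q

P is highly concentrated on one outcome (95%), making it nearly deterministic. Q spreads its mass more evenly (max 49%). The more spread-out distribution has higher entropy: H(P) ≈ 0.402 bits, H(Q) ≈ 2.184 bits.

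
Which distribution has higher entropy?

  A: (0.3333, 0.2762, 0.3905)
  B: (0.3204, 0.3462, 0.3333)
B

Both distributions are close to uniform, making this a harder comparison.

H(A) = 1.5708 bits
H(B) = 1.5842 bits

The distribution closer to uniform has higher entropy.
Answer: B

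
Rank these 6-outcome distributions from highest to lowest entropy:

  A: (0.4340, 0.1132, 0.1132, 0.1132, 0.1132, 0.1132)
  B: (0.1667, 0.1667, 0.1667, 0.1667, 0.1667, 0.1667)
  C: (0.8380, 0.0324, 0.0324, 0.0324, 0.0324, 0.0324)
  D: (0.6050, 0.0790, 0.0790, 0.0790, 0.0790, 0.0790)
B > A > D > C

Key insight: Entropy is maximized by uniform distributions and minimized by concentrated distributions.

Entropies:
  H(A) = 2.3016 bits
  H(B) = 2.5850 bits
  H(C) = 1.0152 bits
  H(D) = 1.8851 bits

Ranking: B > A > D > C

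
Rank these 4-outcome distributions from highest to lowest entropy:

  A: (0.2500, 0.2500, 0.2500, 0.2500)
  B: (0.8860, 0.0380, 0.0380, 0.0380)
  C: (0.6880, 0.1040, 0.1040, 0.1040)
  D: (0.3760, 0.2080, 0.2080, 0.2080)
A > D > C > B

Key insight: Entropy is maximized by uniform distributions and minimized by concentrated distributions.

Entropies:
  H(A) = 2.0000 bits
  H(B) = 0.6926 bits
  H(C) = 1.3900 bits
  H(D) = 1.9442 bits

Ranking: A > D > C > B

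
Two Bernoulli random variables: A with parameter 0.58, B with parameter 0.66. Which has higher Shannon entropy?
A

For binary distributions, entropy is maximized at p=0.5 and decreases as p moves toward 0 or 1.

H(A) = H(0.58) = 0.9815 bits
H(B) = H(0.66) = 0.9248 bits

Distribution A (p=0.58) is closer to uniform (p=0.5), so it has higher entropy.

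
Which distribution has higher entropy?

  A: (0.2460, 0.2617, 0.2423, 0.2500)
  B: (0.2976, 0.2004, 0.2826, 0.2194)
A

Both distributions are close to uniform, making this a harder comparison.

H(A) = 1.9994 bits
H(B) = 1.9805 bits

The distribution closer to uniform has higher entropy.
Answer: A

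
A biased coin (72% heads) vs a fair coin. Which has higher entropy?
Fair coin

The fair coin is uniform (p=0.5), maximizing binary entropy at 1 bit. The biased coin has H(0.72) ≈ 0.855 bits — its outcome is more predictable, so its entropy is lower.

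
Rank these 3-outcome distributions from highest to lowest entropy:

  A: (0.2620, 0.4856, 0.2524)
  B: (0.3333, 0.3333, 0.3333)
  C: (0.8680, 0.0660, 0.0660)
B > A > C

Key insight: Entropy is maximized by uniform distributions and minimized by concentrated distributions.

- Uniform distributions have maximum entropy log₂(3) = 1.5850 bits
- The more "peaked" or concentrated a distribution, the lower its entropy

Entropies:
  H(A) = 1.5137 bits
  H(B) = 1.5850 bits
  H(C) = 0.6949 bits

Ranking: B > A > C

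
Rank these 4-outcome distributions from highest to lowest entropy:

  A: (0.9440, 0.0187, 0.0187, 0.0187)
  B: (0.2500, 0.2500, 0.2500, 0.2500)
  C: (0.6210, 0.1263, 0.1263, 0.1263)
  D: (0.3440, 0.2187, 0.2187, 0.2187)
B > D > C > A

Key insight: Entropy is maximized by uniform distributions and minimized by concentrated distributions.

Entropies:
  H(A) = 0.4001 bits
  H(B) = 2.0000 bits
  H(C) = 1.5580 bits
  H(D) = 1.9683 bits

Ranking: B > D > C > A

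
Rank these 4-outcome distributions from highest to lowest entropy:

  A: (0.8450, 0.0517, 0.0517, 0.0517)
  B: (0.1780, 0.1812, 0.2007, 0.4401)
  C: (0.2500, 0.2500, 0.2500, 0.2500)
C > B > A

Key insight: Entropy is maximized by uniform distributions and minimized by concentrated distributions.

- Uniform distributions have maximum entropy log₂(4) = 2.0000 bits
- The more "peaked" or concentrated a distribution, the lower its entropy

Entropies:
  H(A) = 0.8679 bits
  H(B) = 1.8759 bits
  H(C) = 2.0000 bits

Ranking: C > B > A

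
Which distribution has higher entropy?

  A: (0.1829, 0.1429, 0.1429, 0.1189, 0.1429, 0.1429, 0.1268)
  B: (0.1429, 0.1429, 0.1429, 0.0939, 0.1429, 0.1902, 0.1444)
A

Both distributions are close to uniform, making this a harder comparison.

H(A) = 2.7955 bits
H(B) = 2.7833 bits

The distribution closer to uniform has higher entropy.
Answer: A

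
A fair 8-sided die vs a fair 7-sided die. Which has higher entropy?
8-sided die

Both are uniform distributions; for uniform over n outcomes, H = log₂(n). H(8-sided) = log₂(8) = 3.000 bits and H(7-sided) = log₂(7) = 2.807 bits. More outcomes in a uniform distribution means higher entropy.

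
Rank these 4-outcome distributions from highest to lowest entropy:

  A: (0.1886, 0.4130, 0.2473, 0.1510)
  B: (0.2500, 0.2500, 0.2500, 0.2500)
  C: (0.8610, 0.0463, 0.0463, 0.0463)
B > A > C

Key insight: Entropy is maximized by uniform distributions and minimized by concentrated distributions.

- Uniform distributions have maximum entropy log₂(4) = 2.0000 bits
- The more "peaked" or concentrated a distribution, the lower its entropy

Entropies:
  H(A) = 1.8911 bits
  H(B) = 2.0000 bits
  H(C) = 0.8019 bits

Ranking: B > A > C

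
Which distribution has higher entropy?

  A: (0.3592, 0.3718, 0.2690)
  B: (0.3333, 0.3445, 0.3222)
B

Both distributions are close to uniform, making this a harder comparison.

H(A) = 1.5709 bits
H(B) = 1.5844 bits

The distribution closer to uniform has higher entropy.
Answer: B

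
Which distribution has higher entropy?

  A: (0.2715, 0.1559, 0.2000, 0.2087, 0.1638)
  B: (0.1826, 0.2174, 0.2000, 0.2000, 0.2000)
B

Both distributions are close to uniform, making this a harder comparison.

H(A) = 2.2925 bits
H(B) = 2.3197 bits

The distribution closer to uniform has higher entropy.
Answer: B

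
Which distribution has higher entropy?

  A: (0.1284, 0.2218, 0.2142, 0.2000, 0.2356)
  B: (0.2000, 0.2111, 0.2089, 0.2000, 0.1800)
B

Both distributions are close to uniform, making this a harder comparison.

H(A) = 2.2940 bits
H(B) = 2.3197 bits

The distribution closer to uniform has higher entropy.
Answer: B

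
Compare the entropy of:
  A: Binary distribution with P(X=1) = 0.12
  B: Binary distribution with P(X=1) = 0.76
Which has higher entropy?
B

For binary distributions, entropy is maximized at p=0.5 and decreases as p moves toward 0 or 1.

H(A) = H(0.12) = 0.5294 bits
H(B) = H(0.76) = 0.7950 bits

Distribution B (p=0.76) is closer to uniform (p=0.5), so it has higher entropy.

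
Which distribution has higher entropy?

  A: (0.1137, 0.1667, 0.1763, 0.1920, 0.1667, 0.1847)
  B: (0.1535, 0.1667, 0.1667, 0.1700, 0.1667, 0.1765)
B

Both distributions are close to uniform, making this a harder comparison.

H(A) = 2.5668 bits
H(B) = 2.5837 bits

The distribution closer to uniform has higher entropy.
Answer: B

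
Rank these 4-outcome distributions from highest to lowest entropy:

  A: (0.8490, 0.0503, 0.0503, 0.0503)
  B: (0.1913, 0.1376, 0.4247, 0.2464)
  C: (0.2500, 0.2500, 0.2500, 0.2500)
C > B > A

Key insight: Entropy is maximized by uniform distributions and minimized by concentrated distributions.

- Uniform distributions have maximum entropy log₂(4) = 2.0000 bits
- The more "peaked" or concentrated a distribution, the lower its entropy

Entropies:
  H(A) = 0.8517 bits
  H(B) = 1.8728 bits
  H(C) = 2.0000 bits

Ranking: C > B > A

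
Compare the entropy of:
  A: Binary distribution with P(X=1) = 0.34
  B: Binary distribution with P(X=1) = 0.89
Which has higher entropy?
A

For binary distributions, entropy is maximized at p=0.5 and decreases as p moves toward 0 or 1.

H(A) = H(0.34) = 0.9248 bits
H(B) = H(0.89) = 0.4999 bits

Distribution A (p=0.34) is closer to uniform (p=0.5), so it has higher entropy.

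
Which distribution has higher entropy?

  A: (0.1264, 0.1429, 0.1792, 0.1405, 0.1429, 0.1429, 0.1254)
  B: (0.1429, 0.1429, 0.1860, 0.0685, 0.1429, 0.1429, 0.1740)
A

Both distributions are close to uniform, making this a harder comparison.

H(A) = 2.7981 bits
H(B) = 2.7596 bits

The distribution closer to uniform has higher entropy.
Answer: A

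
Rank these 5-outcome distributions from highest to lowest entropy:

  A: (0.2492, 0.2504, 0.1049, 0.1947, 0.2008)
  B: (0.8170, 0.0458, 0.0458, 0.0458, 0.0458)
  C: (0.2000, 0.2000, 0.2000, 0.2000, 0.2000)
C > A > B

Key insight: Entropy is maximized by uniform distributions and minimized by concentrated distributions.

- Uniform distributions have maximum entropy log₂(5) = 2.3219 bits
- The more "peaked" or concentrated a distribution, the lower its entropy

Entropies:
  H(A) = 2.2657 bits
  H(B) = 1.0526 bits
  H(C) = 2.3219 bits

Ranking: C > A > B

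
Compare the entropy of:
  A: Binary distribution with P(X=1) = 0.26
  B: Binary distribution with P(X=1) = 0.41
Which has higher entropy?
B

For binary distributions, entropy is maximized at p=0.5 and decreases as p moves toward 0 or 1.

H(A) = H(0.26) = 0.8267 bits
H(B) = H(0.41) = 0.9765 bits

Distribution B (p=0.41) is closer to uniform (p=0.5), so it has higher entropy.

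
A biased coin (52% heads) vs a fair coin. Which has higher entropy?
Fair coin

The fair coin is uniform (p=0.5), maximizing binary entropy at 1 bit. The biased coin has H(0.52) ≈ 0.999 bits — its outcome is more predictable, so its entropy is lower.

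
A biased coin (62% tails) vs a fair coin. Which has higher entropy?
Fair coin

The fair coin is uniform (p=0.5), maximizing binary entropy at 1 bit. The biased coin has H(0.62) ≈ 0.958 bits — its outcome is more predictable, so its entropy is lower.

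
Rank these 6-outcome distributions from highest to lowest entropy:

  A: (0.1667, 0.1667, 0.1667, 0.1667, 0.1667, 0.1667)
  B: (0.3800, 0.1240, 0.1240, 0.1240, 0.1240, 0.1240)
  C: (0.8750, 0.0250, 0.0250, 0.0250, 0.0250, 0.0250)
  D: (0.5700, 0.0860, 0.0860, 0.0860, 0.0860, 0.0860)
A > B > D > C

Key insight: Entropy is maximized by uniform distributions and minimized by concentrated distributions.

Entropies:
  H(A) = 2.5850 bits
  H(B) = 2.3976 bits
  H(C) = 0.8338 bits
  H(D) = 1.9842 bits

Ranking: A > B > D > C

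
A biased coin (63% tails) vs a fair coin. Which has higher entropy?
Fair coin

The fair coin is uniform (p=0.5), maximizing binary entropy at 1 bit. The biased coin has H(0.63) ≈ 0.951 bits — its outcome is more predictable, so its entropy is lower.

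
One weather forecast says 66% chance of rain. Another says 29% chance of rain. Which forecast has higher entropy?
66% forecast

Treat each forecast as a Bernoulli distribution. Binary entropy is maximized at p=0.5 and falls off symmetrically toward 0 or 1. The 66% forecast is closer to 50%, so it is more uncertain. H(66%) ≈ 0.925 bits, H(29%) ≈ 0.869 bits.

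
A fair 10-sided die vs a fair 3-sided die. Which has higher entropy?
10-sided die

Both are uniform distributions; for uniform over n outcomes, H = log₂(n). H(10-sided) = log₂(10) = 3.322 bits and H(3-sided) = log₂(3) = 1.585 bits. More outcomes in a uniform distribution means higher entropy.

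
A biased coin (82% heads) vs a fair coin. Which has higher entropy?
Fair coin

The fair coin is uniform (p=0.5), maximizing binary entropy at 1 bit. The biased coin has H(0.82) ≈ 0.680 bits — its outcome is more predictable, so its entropy is lower.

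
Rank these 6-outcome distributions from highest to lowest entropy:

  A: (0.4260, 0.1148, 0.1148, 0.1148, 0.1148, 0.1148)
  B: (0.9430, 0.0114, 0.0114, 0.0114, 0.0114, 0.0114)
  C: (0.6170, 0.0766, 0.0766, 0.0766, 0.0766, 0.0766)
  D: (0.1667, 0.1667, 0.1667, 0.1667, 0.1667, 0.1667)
D > A > C > B

Key insight: Entropy is maximized by uniform distributions and minimized by concentrated distributions.

Entropies:
  H(A) = 2.3169 bits
  H(B) = 0.4478 bits
  H(C) = 1.8494 bits
  H(D) = 2.5850 bits

Ranking: D > A > C > B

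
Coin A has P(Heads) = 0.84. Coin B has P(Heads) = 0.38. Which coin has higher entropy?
B

For binary distributions, entropy is maximized at p=0.5 and decreases as p moves toward 0 or 1.

H(A) = H(0.84) = 0.6343 bits
H(B) = H(0.38) = 0.9580 bits

Distribution B (p=0.38) is closer to uniform (p=0.5), so it has higher entropy.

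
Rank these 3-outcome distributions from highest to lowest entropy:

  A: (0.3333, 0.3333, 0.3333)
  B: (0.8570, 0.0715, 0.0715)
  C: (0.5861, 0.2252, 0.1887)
A > C > B

Key insight: Entropy is maximized by uniform distributions and minimized by concentrated distributions.

- Uniform distributions have maximum entropy log₂(3) = 1.5850 bits
- The more "peaked" or concentrated a distribution, the lower its entropy

Entropies:
  H(A) = 1.5850 bits
  H(B) = 0.7350 bits
  H(C) = 1.3900 bits

Ranking: A > C > B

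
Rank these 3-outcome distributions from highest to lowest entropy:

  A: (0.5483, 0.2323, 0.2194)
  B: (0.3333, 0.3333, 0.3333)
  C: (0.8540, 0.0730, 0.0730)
B > A > C

Key insight: Entropy is maximized by uniform distributions and minimized by concentrated distributions.

- Uniform distributions have maximum entropy log₂(3) = 1.5850 bits
- The more "peaked" or concentrated a distribution, the lower its entropy

Entropies:
  H(A) = 1.4447 bits
  H(B) = 1.5850 bits
  H(C) = 0.7457 bits

Ranking: B > A > C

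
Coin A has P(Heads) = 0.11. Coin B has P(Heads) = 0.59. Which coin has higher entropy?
B

For binary distributions, entropy is maximized at p=0.5 and decreases as p moves toward 0 or 1.

H(A) = H(0.11) = 0.4999 bits
H(B) = H(0.59) = 0.9765 bits

Distribution B (p=0.59) is closer to uniform (p=0.5), so it has higher entropy.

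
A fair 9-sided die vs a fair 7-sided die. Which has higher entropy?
9-sided die

Both are uniform distributions; for uniform over n outcomes, H = log₂(n). H(9-sided) = log₂(9) = 3.170 bits and H(7-sided) = log₂(7) = 2.807 bits. More outcomes in a uniform distribution means higher entropy.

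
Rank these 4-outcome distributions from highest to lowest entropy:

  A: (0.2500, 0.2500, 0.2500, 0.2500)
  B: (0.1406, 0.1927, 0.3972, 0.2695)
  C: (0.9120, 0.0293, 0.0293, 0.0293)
A > B > C

Key insight: Entropy is maximized by uniform distributions and minimized by concentrated distributions.

- Uniform distributions have maximum entropy log₂(4) = 2.0000 bits
- The more "peaked" or concentrated a distribution, the lower its entropy

Entropies:
  H(A) = 2.0000 bits
  H(B) = 1.8946 bits
  H(C) = 0.5692 bits

Ranking: A > B > C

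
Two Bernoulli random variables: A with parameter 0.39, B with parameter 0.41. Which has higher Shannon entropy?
B

For binary distributions, entropy is maximized at p=0.5 and decreases as p moves toward 0 or 1.

H(A) = H(0.39) = 0.9648 bits
H(B) = H(0.41) = 0.9765 bits

Distribution B (p=0.41) is closer to uniform (p=0.5), so it has higher entropy.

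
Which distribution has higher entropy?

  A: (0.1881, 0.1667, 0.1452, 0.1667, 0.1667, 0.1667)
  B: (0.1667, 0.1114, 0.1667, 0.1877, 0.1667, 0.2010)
A

Both distributions are close to uniform, making this a harder comparison.

H(A) = 2.5810 bits
H(B) = 2.5633 bits

The distribution closer to uniform has higher entropy.
Answer: A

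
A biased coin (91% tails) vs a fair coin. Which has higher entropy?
Fair coin

The fair coin is uniform (p=0.5), maximizing binary entropy at 1 bit. The biased coin has H(0.91) ≈ 0.436 bits — its outcome is more predictable, so its entropy is lower.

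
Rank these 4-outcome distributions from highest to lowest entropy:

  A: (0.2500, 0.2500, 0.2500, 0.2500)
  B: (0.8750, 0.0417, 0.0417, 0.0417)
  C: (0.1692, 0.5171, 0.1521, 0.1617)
A > C > B

Key insight: Entropy is maximized by uniform distributions and minimized by concentrated distributions.

- Uniform distributions have maximum entropy log₂(4) = 2.0000 bits
- The more "peaked" or concentrated a distribution, the lower its entropy

Entropies:
  H(A) = 2.0000 bits
  H(B) = 0.7417 bits
  H(C) = 1.7639 bits

Ranking: A > C > B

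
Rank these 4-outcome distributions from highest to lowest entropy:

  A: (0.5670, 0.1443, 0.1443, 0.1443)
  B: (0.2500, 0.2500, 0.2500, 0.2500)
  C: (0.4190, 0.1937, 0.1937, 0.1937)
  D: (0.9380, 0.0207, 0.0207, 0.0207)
B > C > A > D

Key insight: Entropy is maximized by uniform distributions and minimized by concentrated distributions.

Entropies:
  H(A) = 1.6733 bits
  H(B) = 2.0000 bits
  H(C) = 1.9018 bits
  H(D) = 0.4336 bits

Ranking: B > C > A > D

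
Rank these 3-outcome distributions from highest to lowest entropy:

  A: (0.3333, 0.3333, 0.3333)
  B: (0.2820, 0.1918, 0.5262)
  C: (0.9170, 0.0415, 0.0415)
A > B > C

Key insight: Entropy is maximized by uniform distributions and minimized by concentrated distributions.

- Uniform distributions have maximum entropy log₂(3) = 1.5850 bits
- The more "peaked" or concentrated a distribution, the lower its entropy

Entropies:
  H(A) = 1.5850 bits
  H(B) = 1.4593 bits
  H(C) = 0.4957 bits

Ranking: A > B > C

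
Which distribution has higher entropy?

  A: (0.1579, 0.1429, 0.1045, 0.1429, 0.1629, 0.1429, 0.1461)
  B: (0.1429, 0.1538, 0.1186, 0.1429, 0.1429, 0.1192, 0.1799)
A

Both distributions are close to uniform, making this a harder comparison.

H(A) = 2.7960 bits
H(B) = 2.7942 bits

The distribution closer to uniform has higher entropy.
Answer: A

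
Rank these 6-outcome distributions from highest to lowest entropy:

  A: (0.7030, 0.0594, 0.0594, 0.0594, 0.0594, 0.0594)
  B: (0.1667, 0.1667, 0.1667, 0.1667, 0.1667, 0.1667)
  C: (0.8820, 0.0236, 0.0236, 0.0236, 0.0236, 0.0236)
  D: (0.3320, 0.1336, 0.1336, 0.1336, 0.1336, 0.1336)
B > D > A > C

Key insight: Entropy is maximized by uniform distributions and minimized by concentrated distributions.

Entropies:
  H(A) = 1.5672 bits
  H(B) = 2.5850 bits
  H(C) = 0.7976 bits
  H(D) = 2.4680 bits

Ranking: B > D > A > C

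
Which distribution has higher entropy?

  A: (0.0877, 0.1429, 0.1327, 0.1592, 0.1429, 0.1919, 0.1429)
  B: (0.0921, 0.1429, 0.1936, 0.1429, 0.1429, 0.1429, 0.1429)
B

Both distributions are close to uniform, making this a harder comparison.

H(A) = 2.7767 bits
H(B) = 2.7807 bits

The distribution closer to uniform has higher entropy.
Answer: B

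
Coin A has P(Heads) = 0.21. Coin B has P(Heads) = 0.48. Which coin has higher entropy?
B

For binary distributions, entropy is maximized at p=0.5 and decreases as p moves toward 0 or 1.

H(A) = H(0.21) = 0.7415 bits
H(B) = H(0.48) = 0.9988 bits

Distribution B (p=0.48) is closer to uniform (p=0.5), so it has higher entropy.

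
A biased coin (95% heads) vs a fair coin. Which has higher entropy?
Fair coin

The fair coin is uniform (p=0.5), maximizing binary entropy at 1 bit. The biased coin has H(0.95) ≈ 0.286 bits — its outcome is more predictable, so its entropy is lower.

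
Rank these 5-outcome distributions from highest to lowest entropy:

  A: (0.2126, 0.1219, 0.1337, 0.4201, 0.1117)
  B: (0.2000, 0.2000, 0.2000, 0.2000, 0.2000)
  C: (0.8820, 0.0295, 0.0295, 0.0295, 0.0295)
B > A > C

Key insight: Entropy is maximized by uniform distributions and minimized by concentrated distributions.

- Uniform distributions have maximum entropy log₂(5) = 2.3219 bits
- The more "peaked" or concentrated a distribution, the lower its entropy

Entropies:
  H(A) = 2.1121 bits
  H(B) = 2.3219 bits
  H(C) = 0.7596 bits

Ranking: B > A > C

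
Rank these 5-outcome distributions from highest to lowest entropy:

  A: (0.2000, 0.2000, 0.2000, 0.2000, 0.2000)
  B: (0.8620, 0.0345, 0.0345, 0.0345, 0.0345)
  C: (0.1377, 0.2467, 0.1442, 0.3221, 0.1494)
A > C > B

Key insight: Entropy is maximized by uniform distributions and minimized by concentrated distributions.

- Uniform distributions have maximum entropy log₂(5) = 2.3219 bits
- The more "peaked" or concentrated a distribution, the lower its entropy

Entropies:
  H(A) = 2.3219 bits
  H(B) = 0.8550 bits
  H(C) = 2.2310 bits

Ranking: A > C > B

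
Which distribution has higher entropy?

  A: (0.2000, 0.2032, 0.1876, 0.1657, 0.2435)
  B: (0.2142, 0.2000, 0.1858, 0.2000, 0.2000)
B

Both distributions are close to uniform, making this a harder comparison.

H(A) = 2.3104 bits
H(B) = 2.3205 bits

The distribution closer to uniform has higher entropy.
Answer: B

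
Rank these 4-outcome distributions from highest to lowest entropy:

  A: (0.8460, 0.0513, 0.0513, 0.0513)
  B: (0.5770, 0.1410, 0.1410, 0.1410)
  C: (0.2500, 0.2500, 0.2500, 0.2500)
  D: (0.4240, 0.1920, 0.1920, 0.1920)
C > D > B > A

Key insight: Entropy is maximized by uniform distributions and minimized by concentrated distributions.

Entropies:
  H(A) = 0.8638 bits
  H(B) = 1.6533 bits
  H(C) = 2.0000 bits
  H(D) = 1.8962 bits

Ranking: C > D > B > A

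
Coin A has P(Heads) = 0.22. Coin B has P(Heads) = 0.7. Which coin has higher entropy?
B

For binary distributions, entropy is maximized at p=0.5 and decreases as p moves toward 0 or 1.

H(A) = H(0.22) = 0.7602 bits
H(B) = H(0.7) = 0.8813 bits

Distribution B (p=0.7) is closer to uniform (p=0.5), so it has higher entropy.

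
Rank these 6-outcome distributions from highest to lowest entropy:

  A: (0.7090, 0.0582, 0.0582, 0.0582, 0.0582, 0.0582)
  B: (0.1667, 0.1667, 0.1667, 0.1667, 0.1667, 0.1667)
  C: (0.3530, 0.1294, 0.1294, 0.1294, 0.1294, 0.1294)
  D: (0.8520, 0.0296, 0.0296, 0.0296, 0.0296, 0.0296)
B > C > A > D

Key insight: Entropy is maximized by uniform distributions and minimized by concentrated distributions.

Entropies:
  H(A) = 1.5457 bits
  H(B) = 2.5850 bits
  H(C) = 2.4390 bits
  H(D) = 0.9485 bits

Ranking: B > C > A > D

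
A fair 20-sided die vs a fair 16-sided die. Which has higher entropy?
20-sided die

Both are uniform distributions; for uniform over n outcomes, H = log₂(n). H(20-sided) = log₂(20) = 4.322 bits and H(16-sided) = log₂(16) = 4.000 bits. More outcomes in a uniform distribution means higher entropy.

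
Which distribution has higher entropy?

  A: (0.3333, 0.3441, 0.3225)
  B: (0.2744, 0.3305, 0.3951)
A

Both distributions are close to uniform, making this a harder comparison.

H(A) = 1.5845 bits
H(B) = 1.5692 bits

The distribution closer to uniform has higher entropy.
Answer: A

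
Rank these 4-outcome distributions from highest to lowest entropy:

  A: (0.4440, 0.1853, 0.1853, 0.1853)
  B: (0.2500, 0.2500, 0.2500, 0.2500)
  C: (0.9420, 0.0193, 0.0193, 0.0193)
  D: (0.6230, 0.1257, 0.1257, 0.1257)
B > A > D > C

Key insight: Entropy is maximized by uniform distributions and minimized by concentrated distributions.

Entropies:
  H(A) = 1.8722 bits
  H(B) = 2.0000 bits
  H(C) = 0.4114 bits
  H(D) = 1.5534 bits

Ranking: B > A > D > C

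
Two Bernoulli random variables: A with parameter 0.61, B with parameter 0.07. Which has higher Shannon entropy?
A

For binary distributions, entropy is maximized at p=0.5 and decreases as p moves toward 0 or 1.

H(A) = H(0.61) = 0.9648 bits
H(B) = H(0.07) = 0.3659 bits

Distribution A (p=0.61) is closer to uniform (p=0.5), so it has higher entropy.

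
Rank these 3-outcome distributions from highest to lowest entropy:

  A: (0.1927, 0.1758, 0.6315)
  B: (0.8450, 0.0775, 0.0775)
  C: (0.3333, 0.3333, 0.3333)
C > A > B

Key insight: Entropy is maximized by uniform distributions and minimized by concentrated distributions.

- Uniform distributions have maximum entropy log₂(3) = 1.5850 bits
- The more "peaked" or concentrated a distribution, the lower its entropy

Entropies:
  H(A) = 1.3175 bits
  H(B) = 0.7772 bits
  H(C) = 1.5850 bits

Ranking: C > A > B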